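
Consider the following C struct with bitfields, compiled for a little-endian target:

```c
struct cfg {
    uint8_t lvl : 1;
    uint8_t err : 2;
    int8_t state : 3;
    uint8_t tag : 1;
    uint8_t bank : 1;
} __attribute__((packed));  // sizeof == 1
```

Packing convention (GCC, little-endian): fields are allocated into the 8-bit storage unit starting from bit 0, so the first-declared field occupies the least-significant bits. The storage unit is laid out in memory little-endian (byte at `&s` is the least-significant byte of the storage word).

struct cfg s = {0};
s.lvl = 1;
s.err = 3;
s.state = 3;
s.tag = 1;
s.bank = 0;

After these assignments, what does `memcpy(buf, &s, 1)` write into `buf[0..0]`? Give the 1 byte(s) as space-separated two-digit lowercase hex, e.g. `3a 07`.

5f

[0+:1] lvl=1 & 0x1 = 0x1; word=0x01
[1+:2] err=3 & 0x3 = 0x3; word=0x07
[3+:3] state=3 & 0x7 = 0x3; word=0x1f
[6+:1] tag=1 & 0x1 = 0x1; word=0x5f
[7+:1] bank=0 & 0x1 = 0x0; word=0x5f
word = 0x5f → little-endian bytes:
  [0]=0x5f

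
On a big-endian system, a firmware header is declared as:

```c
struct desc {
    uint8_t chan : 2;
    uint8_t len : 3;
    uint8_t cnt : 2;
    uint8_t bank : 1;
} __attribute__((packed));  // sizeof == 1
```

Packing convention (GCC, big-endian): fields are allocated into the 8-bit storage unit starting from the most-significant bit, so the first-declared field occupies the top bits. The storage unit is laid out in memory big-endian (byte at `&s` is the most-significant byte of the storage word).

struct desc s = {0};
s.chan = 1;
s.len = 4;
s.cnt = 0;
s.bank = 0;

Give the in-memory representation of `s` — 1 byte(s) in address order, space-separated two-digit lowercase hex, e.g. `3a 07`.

[6+:2] chan=1 & 0x3 = 0x1; word=0x40
[3+:3] len=4 & 0x7 = 0x4; word=0x60
[1+:2] cnt=0 & 0x3 = 0x0; word=0x60
[0+:1] bank=0 & 0x1 = 0x0; word=0x60
word = 0x60 → big-endian bytes:
  [0]=0x60

60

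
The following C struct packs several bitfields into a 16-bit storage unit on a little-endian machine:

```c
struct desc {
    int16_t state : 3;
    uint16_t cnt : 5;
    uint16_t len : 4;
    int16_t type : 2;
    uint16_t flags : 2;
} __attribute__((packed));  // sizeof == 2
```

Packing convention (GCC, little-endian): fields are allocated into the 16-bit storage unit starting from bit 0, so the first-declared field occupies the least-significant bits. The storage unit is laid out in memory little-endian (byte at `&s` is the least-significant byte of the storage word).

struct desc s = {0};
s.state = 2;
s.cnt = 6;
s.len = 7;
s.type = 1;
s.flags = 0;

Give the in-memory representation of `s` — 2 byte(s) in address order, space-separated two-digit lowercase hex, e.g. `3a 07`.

state:3 = 2 → 0x2 << 0 → word 0x0002
cnt:5 = 6 → 0x6 << 3 → word 0x0032
len:4 = 7 → 0x7 << 8 → word 0x0732
type:2 = 1 → 0x1 << 12 → word 0x1732
flags:2 = 0 → 0x0 << 14 → word 0x1732
word = 0x1732 → little-endian bytes:
  [0]=0x32  [1]=0x17

32 17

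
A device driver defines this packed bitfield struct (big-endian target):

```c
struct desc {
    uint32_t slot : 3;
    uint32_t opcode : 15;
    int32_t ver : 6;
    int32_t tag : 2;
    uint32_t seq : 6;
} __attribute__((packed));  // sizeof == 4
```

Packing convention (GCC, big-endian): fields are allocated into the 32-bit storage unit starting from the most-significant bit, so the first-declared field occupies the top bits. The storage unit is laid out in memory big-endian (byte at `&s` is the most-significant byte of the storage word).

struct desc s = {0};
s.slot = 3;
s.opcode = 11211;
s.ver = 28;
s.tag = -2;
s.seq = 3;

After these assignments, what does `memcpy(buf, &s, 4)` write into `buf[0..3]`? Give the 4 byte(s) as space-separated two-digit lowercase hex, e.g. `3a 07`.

slot:3 = 3 → 0x3 << 29 → word 0x60000000
opcode:15 = 11211 → 0x2bcb << 14 → word 0x6af2c000
ver:6 = 28 → 0x1c << 8 → word 0x6af2dc00
tag:2 = -2 → 0x2 << 6 → word 0x6af2dc80
seq:6 = 3 → 0x3 << 0 → word 0x6af2dc83
word = 0x6af2dc83 → big-endian bytes:
  [0]=0x6a  [1]=0xf2  [2]=0xdc  [3]=0x83

6a f2 dc 83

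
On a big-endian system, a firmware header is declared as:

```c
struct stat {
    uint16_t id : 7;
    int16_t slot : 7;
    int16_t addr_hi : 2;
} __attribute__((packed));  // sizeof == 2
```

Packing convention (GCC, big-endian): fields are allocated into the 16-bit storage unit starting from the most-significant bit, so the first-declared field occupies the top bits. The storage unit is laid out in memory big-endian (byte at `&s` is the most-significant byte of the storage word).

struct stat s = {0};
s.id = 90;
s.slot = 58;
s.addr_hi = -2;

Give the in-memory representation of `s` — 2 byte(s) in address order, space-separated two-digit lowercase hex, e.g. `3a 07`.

id (7b) val=90 bits=0x5a at bit 9: 0xb400
slot (7b) val=58 bits=0x3a at bit 2: 0xb4e8
addr_hi (2b) val=-2 bits=0x2 at bit 0: 0xb4ea
word = 0xb4ea → big-endian bytes:
  [0]=0xb4  [1]=0xea

b4 ea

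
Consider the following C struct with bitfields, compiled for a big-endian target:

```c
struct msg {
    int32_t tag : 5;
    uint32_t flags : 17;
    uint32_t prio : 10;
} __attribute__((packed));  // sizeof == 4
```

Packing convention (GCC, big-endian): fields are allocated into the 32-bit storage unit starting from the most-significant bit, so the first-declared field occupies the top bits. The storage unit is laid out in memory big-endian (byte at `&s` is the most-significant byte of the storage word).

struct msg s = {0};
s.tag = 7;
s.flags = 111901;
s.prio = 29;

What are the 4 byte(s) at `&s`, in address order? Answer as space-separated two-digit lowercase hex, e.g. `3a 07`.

tag (5b) val=7 bits=0x7 at bit 27: 0x38000000
flags (17b) val=111901 bits=0x1b51d at bit 10: 0x3ed47400
prio (10b) val=29 bits=0x1d at bit 0: 0x3ed4741d
word = 0x3ed4741d → big-endian bytes:
  [0]=0x3e  [1]=0xd4  [2]=0x74  [3]=0x1d

3e d4 74 1d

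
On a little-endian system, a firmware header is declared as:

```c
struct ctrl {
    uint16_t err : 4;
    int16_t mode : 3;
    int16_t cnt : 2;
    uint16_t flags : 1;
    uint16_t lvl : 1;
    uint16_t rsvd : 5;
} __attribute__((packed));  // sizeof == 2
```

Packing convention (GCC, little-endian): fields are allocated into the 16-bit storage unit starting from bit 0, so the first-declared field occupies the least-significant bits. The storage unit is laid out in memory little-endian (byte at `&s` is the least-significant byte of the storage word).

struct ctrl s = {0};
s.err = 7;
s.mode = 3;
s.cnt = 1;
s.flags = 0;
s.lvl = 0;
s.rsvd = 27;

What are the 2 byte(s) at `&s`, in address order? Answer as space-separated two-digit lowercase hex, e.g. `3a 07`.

b7 d8

err (4b) val=7 bits=0x7 at bit 0: 0x0007
mode (3b) val=3 bits=0x3 at bit 4: 0x0037
cnt (2b) val=1 bits=0x1 at bit 7: 0x00b7
flags (1b) val=0 bits=0x0 at bit 9: 0x00b7
lvl (1b) val=0 bits=0x0 at bit 10: 0x00b7
rsvd (5b) val=27 bits=0x1b at bit 11: 0xd8b7
word = 0xd8b7 → little-endian bytes:
  [0]=0xb7  [1]=0xd8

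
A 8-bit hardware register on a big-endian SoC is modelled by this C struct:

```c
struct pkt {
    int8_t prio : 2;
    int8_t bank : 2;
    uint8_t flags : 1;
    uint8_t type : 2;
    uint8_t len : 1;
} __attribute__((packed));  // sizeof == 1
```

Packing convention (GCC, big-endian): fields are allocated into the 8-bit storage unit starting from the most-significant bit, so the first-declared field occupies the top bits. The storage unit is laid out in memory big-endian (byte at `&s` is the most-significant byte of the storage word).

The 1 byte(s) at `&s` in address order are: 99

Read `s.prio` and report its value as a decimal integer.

[0]=0x99 (big-endian) → word 0x99
prio [6+:2] = (word>>6) & 0x3 = 2  ←
bank [4+:2] = (word>>4) & 0x3 = 1
flags [3+:1] = (word>>3) & 0x1 = 1
type [1+:2] = (word>>1) & 0x3 = 0
len [0+:1] = (word>>0) & 0x1 = 1
prio signed 2b, MSB=1: 2 - 4 = -2

-2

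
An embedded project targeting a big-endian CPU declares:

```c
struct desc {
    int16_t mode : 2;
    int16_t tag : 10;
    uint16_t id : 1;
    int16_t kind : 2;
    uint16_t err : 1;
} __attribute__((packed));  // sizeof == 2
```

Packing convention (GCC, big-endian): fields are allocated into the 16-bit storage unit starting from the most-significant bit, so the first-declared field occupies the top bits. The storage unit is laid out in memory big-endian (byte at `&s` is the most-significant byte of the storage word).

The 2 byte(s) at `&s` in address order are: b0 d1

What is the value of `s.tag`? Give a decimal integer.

[0]=0xb0 [1]=0xd1 (big-endian) → word 0xb0d1
mode [14+:2] = (word>>14) & 0x3 = 2
tag [4+:10] = (word>>4) & 0x3ff = 781  ←
id [3+:1] = (word>>3) & 0x1 = 0
kind [1+:2] = (word>>1) & 0x3 = 0
err [0+:1] = (word>>0) & 0x1 = 1
tag signed 10b, MSB=1: 781 - 1024 = -243

-243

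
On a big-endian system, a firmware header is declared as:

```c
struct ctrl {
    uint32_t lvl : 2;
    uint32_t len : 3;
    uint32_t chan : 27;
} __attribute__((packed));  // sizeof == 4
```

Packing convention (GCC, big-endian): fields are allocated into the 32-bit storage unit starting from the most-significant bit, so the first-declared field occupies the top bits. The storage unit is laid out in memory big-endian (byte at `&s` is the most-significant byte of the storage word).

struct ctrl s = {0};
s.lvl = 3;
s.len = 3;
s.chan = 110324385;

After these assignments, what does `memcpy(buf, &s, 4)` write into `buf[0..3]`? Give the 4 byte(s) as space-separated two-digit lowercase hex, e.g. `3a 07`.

de 93 6a a1

[30+:2] lvl=3 & 0x3 = 0x3; word=0xc0000000
[27+:3] len=3 & 0x7 = 0x3; word=0xd8000000
[0+:27] chan=110324385 & 0x7ffffff = 0x6936aa1; word=0xde936aa1
word = 0xde936aa1 → big-endian bytes:
  [0]=0xde  [1]=0x93  [2]=0x6a  [3]=0xa1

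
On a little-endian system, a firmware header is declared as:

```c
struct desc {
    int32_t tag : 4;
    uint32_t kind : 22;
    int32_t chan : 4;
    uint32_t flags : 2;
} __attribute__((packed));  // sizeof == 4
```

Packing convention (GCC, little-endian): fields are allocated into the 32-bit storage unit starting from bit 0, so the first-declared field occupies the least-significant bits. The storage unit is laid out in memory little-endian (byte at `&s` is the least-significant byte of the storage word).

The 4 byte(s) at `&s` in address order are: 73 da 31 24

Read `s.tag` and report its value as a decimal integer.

[0]=0x73 [1]=0xda [2]=0x31 [3]=0x24 (little-endian) → word 0x2431da73
tag:4 @ bit 0 → (0x2431da73>>0)&0xf = 0x3  ←
kind:22 @ bit 4 → (0x2431da73>>4)&0x3fffff = 0x31da7
chan:4 @ bit 26 → (0x2431da73>>26)&0xf = 0x9
flags:2 @ bit 30 → (0x2431da73>>30)&0x3 = 0x0
tag signed 4b, MSB=0: value = 3

3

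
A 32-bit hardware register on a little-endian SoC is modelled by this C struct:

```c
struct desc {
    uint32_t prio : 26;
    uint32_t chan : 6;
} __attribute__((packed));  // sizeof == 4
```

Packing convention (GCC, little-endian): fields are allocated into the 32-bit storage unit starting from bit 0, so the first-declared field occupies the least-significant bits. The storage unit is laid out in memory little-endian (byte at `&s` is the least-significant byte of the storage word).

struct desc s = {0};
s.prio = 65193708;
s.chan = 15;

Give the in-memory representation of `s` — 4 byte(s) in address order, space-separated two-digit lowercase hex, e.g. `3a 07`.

prio:26 = 65193708 → 0x3e2c6ec << 0 → word 0x03e2c6ec
chan:6 = 15 → 0xf << 26 → word 0x3fe2c6ec
word = 0x3fe2c6ec → little-endian bytes:
  [0]=0xec  [1]=0xc6  [2]=0xe2  [3]=0x3f

ec c6 e2 3f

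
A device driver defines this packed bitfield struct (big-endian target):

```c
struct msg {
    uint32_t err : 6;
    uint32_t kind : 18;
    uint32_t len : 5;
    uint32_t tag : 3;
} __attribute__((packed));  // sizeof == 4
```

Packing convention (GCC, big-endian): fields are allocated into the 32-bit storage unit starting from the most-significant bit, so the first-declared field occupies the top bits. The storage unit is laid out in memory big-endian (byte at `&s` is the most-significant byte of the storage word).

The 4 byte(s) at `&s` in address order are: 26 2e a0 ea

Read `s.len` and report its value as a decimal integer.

[0]=0x26 [1]=0x2e [2]=0xa0 [3]=0xea (big-endian) → word 0x262ea0ea
err [26+:6] = (word>>26) & 0x3f = 9
kind [8+:18] = (word>>8) & 0x3ffff = 143008
len [3+:5] = (word>>3) & 0x1f = 29  ←
tag [0+:3] = (word>>0) & 0x7 = 2

29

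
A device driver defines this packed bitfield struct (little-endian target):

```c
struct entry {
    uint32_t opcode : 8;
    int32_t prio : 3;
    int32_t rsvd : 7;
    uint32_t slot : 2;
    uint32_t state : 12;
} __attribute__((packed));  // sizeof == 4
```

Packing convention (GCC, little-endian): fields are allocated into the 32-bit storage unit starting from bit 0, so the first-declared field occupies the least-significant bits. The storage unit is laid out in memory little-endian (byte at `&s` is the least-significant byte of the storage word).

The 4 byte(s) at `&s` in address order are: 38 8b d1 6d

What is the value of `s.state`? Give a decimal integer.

1757

[0]=0x38 [1]=0x8b [2]=0xd1 [3]=0x6d (little-endian) → word 0x6dd18b38
opcode:8 @ bit 0 → (0x6dd18b38>>0)&0xff = 0x38
prio:3 @ bit 8 → (0x6dd18b38>>8)&0x7 = 0x3
rsvd:7 @ bit 11 → (0x6dd18b38>>11)&0x7f = 0x31
slot:2 @ bit 18 → (0x6dd18b38>>18)&0x3 = 0x0
state:12 @ bit 20 → (0x6dd18b38>>20)&0xfff = 0x6dd  ←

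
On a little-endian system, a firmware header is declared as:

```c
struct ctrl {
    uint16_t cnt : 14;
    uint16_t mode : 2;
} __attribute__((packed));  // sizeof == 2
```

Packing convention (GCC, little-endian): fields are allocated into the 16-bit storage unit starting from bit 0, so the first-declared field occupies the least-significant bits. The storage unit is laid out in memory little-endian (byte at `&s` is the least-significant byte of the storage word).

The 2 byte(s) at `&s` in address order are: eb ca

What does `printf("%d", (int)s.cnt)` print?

[0]=0xeb [1]=0xca (little-endian) → word 0xcaeb
cnt:14 @ bit 0 → (0xcaeb>>0)&0x3fff = 0xaeb  ←
mode:2 @ bit 14 → (0xcaeb>>14)&0x3 = 0x3

2795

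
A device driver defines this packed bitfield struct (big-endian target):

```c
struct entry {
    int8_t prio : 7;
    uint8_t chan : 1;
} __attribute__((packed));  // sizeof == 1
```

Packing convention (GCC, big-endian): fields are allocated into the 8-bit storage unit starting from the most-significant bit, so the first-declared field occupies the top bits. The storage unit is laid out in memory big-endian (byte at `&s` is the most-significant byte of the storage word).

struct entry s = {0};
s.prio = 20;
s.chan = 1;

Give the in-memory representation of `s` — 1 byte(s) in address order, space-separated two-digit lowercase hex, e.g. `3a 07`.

prio (7b) val=20 bits=0x14 at bit 1: 0x28
chan (1b) val=1 bits=0x1 at bit 0: 0x29
word = 0x29 → big-endian bytes:
  [0]=0x29

29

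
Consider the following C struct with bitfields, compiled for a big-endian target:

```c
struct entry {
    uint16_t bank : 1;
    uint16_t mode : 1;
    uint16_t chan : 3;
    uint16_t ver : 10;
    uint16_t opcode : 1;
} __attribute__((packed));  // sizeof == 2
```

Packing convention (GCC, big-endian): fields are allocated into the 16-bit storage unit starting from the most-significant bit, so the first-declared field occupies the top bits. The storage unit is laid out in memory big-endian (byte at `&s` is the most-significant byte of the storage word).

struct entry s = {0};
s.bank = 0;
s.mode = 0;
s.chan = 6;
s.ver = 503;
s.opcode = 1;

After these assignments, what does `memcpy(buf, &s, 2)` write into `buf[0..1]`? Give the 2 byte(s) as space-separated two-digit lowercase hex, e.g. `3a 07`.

bank (1b) val=0 bits=0x0 at bit 15: 0x0000
mode (1b) val=0 bits=0x0 at bit 14: 0x0000
chan (3b) val=6 bits=0x6 at bit 11: 0x3000
ver (10b) val=503 bits=0x1f7 at bit 1: 0x33ee
opcode (1b) val=1 bits=0x1 at bit 0: 0x33ef
word = 0x33ef → big-endian bytes:
  [0]=0x33  [1]=0xef

33 ef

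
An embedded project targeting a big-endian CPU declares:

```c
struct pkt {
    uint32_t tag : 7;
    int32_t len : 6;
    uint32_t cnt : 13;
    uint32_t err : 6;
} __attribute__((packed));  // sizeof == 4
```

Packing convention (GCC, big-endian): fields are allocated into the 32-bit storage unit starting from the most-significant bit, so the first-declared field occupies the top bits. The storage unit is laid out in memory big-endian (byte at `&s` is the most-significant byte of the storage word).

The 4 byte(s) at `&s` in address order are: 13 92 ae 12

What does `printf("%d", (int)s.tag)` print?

[0]=0x13 [1]=0x92 [2]=0xae [3]=0x12 (big-endian) → word 0x1392ae12
tag [25+:7] = (word>>25) & 0x7f = 9  ←
len [19+:6] = (word>>19) & 0x3f = 50
cnt [6+:13] = (word>>6) & 0x1fff = 2744
err [0+:6] = (word>>0) & 0x3f = 18

9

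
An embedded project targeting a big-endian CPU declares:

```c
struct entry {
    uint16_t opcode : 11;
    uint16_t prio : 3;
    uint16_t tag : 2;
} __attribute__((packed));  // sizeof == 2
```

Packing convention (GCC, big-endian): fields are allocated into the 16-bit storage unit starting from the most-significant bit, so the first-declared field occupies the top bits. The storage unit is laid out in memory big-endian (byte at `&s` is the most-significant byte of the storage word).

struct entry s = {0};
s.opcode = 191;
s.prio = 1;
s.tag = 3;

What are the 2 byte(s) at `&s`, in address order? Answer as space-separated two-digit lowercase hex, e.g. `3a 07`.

17 e7

opcode (11b) val=191 bits=0xbf at bit 5: 0x17e0
prio (3b) val=1 bits=0x1 at bit 2: 0x17e4
tag (2b) val=3 bits=0x3 at bit 0: 0x17e7
word = 0x17e7 → big-endian bytes:
  [0]=0x17  [1]=0xe7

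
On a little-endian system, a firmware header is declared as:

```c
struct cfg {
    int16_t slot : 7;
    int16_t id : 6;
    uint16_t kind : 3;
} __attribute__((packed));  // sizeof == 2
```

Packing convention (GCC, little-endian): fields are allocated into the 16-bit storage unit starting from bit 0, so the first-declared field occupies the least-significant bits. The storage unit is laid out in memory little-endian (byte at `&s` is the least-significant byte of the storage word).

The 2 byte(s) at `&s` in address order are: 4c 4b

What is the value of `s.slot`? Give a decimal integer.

-52

[0]=0x4c [1]=0x4b (little-endian) → word 0x4b4c
slot:7 @ bit 0 → (0x4b4c>>0)&0x7f = 0x4c  ←
id:6 @ bit 7 → (0x4b4c>>7)&0x3f = 0x16
kind:3 @ bit 13 → (0x4b4c>>13)&0x7 = 0x2
slot signed 7b, MSB=1: 76 - 128 = -52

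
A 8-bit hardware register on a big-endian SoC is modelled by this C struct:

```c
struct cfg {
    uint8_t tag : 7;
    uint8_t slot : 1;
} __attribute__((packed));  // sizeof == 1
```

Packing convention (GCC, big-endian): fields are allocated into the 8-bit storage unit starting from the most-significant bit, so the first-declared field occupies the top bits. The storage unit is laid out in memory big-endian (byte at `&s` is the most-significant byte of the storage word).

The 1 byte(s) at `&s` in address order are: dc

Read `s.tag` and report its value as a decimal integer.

[0]=0xdc (big-endian) → word 0xdc
tag [1+:7] = (word>>1) & 0x7f = 110  ←
slot [0+:1] = (word>>0) & 0x1 = 0

110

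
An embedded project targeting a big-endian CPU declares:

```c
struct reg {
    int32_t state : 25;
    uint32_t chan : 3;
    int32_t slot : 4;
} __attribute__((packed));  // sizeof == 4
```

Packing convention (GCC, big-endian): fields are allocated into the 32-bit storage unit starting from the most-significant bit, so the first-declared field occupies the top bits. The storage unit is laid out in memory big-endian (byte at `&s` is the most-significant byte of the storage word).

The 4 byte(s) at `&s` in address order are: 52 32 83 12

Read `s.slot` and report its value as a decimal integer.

[0]=0x52 [1]=0x32 [2]=0x83 [3]=0x12 (big-endian) → word 0x52328312
state [7+:25] = (word>>7) & 0x1ffffff = 10773766
chan [4+:3] = (word>>4) & 0x7 = 1
slot [0+:4] = (word>>0) & 0xf = 2  ←
slot signed 4b, MSB=0: value = 2

2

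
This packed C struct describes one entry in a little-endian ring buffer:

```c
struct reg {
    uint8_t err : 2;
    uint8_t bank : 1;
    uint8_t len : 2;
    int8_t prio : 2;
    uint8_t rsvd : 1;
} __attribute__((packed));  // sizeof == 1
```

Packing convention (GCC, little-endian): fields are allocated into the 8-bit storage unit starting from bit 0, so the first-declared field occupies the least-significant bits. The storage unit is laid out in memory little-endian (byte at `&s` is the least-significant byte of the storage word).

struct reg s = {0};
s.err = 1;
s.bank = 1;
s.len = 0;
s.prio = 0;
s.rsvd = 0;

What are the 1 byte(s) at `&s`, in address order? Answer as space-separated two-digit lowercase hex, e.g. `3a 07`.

[0+:2] err=1 & 0x3 = 0x1; word=0x01
[2+:1] bank=1 & 0x1 = 0x1; word=0x05
[3+:2] len=0 & 0x3 = 0x0; word=0x05
[5+:2] prio=0 & 0x3 = 0x0; word=0x05
[7+:1] rsvd=0 & 0x1 = 0x0; word=0x05
word = 0x05 → little-endian bytes:
  [0]=0x05

05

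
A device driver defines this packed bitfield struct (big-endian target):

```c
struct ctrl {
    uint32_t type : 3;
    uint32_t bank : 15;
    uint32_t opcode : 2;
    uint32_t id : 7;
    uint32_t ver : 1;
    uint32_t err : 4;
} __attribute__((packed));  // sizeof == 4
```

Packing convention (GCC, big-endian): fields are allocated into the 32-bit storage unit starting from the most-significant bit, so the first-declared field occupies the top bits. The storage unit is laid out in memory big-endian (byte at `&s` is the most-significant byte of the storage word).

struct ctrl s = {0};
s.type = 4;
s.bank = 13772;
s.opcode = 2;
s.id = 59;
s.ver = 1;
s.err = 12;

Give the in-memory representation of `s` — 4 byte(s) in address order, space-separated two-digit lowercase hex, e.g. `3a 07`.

[29+:3] type=4 & 0x7 = 0x4; word=0x80000000
[14+:15] bank=13772 & 0x7fff = 0x35cc; word=0x8d730000
[12+:2] opcode=2 & 0x3 = 0x2; word=0x8d732000
[5+:7] id=59 & 0x7f = 0x3b; word=0x8d732760
[4+:1] ver=1 & 0x1 = 0x1; word=0x8d732770
[0+:4] err=12 & 0xf = 0xc; word=0x8d73277c
word = 0x8d73277c → big-endian bytes:
  [0]=0x8d  [1]=0x73  [2]=0x27  [3]=0x7c

8d 73 27 7c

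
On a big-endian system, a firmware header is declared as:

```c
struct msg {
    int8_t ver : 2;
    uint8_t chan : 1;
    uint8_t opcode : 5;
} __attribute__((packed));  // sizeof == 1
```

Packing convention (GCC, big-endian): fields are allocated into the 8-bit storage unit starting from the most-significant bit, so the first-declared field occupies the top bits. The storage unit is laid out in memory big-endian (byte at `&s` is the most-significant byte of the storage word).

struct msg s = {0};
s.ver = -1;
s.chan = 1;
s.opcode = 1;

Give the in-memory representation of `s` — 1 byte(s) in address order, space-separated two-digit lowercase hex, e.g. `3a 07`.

e1

[6+:2] ver=-1 & 0x3 = 0x3; word=0xc0
[5+:1] chan=1 & 0x1 = 0x1; word=0xe0
[0+:5] opcode=1 & 0x1f = 0x1; word=0xe1
word = 0xe1 → big-endian bytes:
  [0]=0xe1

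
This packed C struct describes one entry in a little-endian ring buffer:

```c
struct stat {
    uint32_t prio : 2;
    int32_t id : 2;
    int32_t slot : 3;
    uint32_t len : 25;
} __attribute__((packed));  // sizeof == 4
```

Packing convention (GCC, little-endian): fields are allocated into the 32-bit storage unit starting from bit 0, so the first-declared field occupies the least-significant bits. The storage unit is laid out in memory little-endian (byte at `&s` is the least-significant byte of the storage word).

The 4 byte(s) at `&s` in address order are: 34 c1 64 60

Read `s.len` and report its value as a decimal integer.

[0]=0x34 [1]=0xc1 [2]=0x64 [3]=0x60 (little-endian) → word 0x6064c134
prio [0+:2] = (word>>0) & 0x3 = 0
id [2+:2] = (word>>2) & 0x3 = 1
slot [4+:3] = (word>>4) & 0x7 = 3
len [7+:25] = (word>>7) & 0x1ffffff = 12634498  ←

12634498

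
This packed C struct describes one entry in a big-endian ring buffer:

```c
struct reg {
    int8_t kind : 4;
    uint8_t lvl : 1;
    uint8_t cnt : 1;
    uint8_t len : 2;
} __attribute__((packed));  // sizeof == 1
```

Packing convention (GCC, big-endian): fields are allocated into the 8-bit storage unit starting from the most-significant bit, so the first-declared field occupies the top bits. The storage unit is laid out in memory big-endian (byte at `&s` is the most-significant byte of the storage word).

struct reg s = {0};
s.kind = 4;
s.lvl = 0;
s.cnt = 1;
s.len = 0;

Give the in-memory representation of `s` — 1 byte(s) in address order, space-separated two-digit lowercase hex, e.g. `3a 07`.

44

[4+:4] kind=4 & 0xf = 0x4; word=0x40
[3+:1] lvl=0 & 0x1 = 0x0; word=0x40
[2+:1] cnt=1 & 0x1 = 0x1; word=0x44
[0+:2] len=0 & 0x3 = 0x0; word=0x44
word = 0x44 → big-endian bytes:
  [0]=0x44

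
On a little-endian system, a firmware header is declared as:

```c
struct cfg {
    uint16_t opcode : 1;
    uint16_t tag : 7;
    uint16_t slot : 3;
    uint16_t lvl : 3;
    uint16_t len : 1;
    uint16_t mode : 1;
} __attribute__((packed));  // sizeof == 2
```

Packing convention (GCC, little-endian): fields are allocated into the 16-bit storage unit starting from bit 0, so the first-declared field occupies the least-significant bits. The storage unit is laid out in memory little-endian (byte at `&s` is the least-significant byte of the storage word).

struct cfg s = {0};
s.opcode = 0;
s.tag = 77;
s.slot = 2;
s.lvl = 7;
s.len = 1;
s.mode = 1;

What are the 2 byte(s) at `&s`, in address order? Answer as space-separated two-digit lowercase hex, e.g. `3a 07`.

9a fa

opcode (1b) val=0 bits=0x0 at bit 0: 0x0000
tag (7b) val=77 bits=0x4d at bit 1: 0x009a
slot (3b) val=2 bits=0x2 at bit 8: 0x029a
lvl (3b) val=7 bits=0x7 at bit 11: 0x3a9a
len (1b) val=1 bits=0x1 at bit 14: 0x7a9a
mode (1b) val=1 bits=0x1 at bit 15: 0xfa9a
word = 0xfa9a → little-endian bytes:
  [0]=0x9a  [1]=0xfa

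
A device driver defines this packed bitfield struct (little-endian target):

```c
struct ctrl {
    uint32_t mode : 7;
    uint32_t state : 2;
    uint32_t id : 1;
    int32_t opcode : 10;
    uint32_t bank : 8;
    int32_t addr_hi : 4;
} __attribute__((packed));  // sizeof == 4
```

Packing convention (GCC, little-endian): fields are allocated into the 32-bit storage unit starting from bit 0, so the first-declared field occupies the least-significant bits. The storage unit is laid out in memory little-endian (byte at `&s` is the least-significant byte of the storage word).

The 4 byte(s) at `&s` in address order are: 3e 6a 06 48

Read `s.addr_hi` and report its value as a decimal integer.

[0]=0x3e [1]=0x6a [2]=0x06 [3]=0x48 (little-endian) → word 0x48066a3e
mode [0+:7] = (word>>0) & 0x7f = 62
state [7+:2] = (word>>7) & 0x3 = 0
id [9+:1] = (word>>9) & 0x1 = 1
opcode [10+:10] = (word>>10) & 0x3ff = 410
bank [20+:8] = (word>>20) & 0xff = 128
addr_hi [28+:4] = (word>>28) & 0xf = 4  ←
addr_hi signed 4b, MSB=0: value = 4

4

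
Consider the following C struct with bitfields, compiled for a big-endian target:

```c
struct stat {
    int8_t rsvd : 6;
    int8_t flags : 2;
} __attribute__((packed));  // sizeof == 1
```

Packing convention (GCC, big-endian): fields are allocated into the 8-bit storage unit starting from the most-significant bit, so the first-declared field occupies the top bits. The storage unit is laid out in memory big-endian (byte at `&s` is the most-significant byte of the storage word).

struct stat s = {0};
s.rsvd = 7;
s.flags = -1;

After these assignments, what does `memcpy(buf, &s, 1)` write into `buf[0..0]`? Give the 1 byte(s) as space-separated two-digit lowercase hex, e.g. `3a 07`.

1f

rsvd:6 = 7 → 0x7 << 2 → word 0x1c
flags:2 = -1 → 0x3 << 0 → word 0x1f
word = 0x1f → big-endian bytes:
  [0]=0x1f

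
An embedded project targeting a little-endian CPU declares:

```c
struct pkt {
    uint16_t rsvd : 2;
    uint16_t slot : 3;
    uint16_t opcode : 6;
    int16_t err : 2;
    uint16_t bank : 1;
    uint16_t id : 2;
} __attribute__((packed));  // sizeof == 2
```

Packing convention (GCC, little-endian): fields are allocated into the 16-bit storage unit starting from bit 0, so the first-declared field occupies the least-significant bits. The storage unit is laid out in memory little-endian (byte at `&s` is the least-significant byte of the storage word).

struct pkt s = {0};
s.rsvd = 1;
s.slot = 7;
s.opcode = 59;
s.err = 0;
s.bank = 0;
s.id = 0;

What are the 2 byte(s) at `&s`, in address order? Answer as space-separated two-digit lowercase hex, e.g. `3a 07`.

7d 07

rsvd:2 = 1 → 0x1 << 0 → word 0x0001
slot:3 = 7 → 0x7 << 2 → word 0x001d
opcode:6 = 59 → 0x3b << 5 → word 0x077d
err:2 = 0 → 0x0 << 11 → word 0x077d
bank:1 = 0 → 0x0 << 13 → word 0x077d
id:2 = 0 → 0x0 << 14 → word 0x077d
word = 0x077d → little-endian bytes:
  [0]=0x7d  [1]=0x07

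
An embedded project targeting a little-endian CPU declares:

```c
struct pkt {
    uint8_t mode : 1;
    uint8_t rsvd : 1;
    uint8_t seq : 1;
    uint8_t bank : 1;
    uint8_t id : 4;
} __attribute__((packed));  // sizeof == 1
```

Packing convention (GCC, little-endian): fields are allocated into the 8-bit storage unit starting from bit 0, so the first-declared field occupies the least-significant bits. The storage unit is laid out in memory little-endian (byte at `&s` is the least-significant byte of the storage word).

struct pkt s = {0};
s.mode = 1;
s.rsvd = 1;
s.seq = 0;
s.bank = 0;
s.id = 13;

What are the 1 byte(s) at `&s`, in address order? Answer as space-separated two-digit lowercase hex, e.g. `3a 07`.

d3

mode (1b) val=1 bits=0x1 at bit 0: 0x01
rsvd (1b) val=1 bits=0x1 at bit 1: 0x03
seq (1b) val=0 bits=0x0 at bit 2: 0x03
bank (1b) val=0 bits=0x0 at bit 3: 0x03
id (4b) val=13 bits=0xd at bit 4: 0xd3
word = 0xd3 → little-endian bytes:
  [0]=0xd3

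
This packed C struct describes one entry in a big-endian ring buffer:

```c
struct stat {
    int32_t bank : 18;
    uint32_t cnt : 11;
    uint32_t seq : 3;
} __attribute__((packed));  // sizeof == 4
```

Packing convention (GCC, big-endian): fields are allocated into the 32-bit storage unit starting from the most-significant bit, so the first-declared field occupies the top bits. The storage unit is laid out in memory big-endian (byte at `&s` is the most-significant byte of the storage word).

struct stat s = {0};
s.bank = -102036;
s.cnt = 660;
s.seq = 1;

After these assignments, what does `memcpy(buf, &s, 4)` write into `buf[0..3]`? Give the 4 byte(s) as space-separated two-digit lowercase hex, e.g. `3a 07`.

bank (18b) val=-102036 bits=0x2716c at bit 14: 0x9c5b0000
cnt (11b) val=660 bits=0x294 at bit 3: 0x9c5b14a0
seq (3b) val=1 bits=0x1 at bit 0: 0x9c5b14a1
word = 0x9c5b14a1 → big-endian bytes:
  [0]=0x9c  [1]=0x5b  [2]=0x14  [3]=0xa1

9c 5b 14 a1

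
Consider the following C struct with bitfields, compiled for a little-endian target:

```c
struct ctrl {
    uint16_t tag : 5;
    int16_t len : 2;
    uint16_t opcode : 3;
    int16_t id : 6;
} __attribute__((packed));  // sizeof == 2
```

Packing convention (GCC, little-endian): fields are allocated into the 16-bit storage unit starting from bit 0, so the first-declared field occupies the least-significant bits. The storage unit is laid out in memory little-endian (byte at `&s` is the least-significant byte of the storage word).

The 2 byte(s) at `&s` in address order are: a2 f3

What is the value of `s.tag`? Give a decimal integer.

2

[0]=0xa2 [1]=0xf3 (little-endian) → word 0xf3a2
tag [0+:5] = (word>>0) & 0x1f = 2  ←
len [5+:2] = (word>>5) & 0x3 = 1
opcode [7+:3] = (word>>7) & 0x7 = 7
id [10+:6] = (word>>10) & 0x3f = 60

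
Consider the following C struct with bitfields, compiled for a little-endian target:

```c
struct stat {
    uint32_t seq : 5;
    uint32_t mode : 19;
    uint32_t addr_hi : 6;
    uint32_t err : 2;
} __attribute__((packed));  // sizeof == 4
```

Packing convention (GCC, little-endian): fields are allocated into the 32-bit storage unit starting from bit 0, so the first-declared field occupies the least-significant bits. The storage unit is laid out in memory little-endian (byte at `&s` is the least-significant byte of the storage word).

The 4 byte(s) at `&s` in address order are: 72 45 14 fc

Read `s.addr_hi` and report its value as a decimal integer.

60

[0]=0x72 [1]=0x45 [2]=0x14 [3]=0xfc (little-endian) → word 0xfc144572
seq:5 @ bit 0 → (0xfc144572>>0)&0x1f = 0x12
mode:19 @ bit 5 → (0xfc144572>>5)&0x7ffff = 0xa22b
addr_hi:6 @ bit 24 → (0xfc144572>>24)&0x3f = 0x3c  ←
err:2 @ bit 30 → (0xfc144572>>30)&0x3 = 0x3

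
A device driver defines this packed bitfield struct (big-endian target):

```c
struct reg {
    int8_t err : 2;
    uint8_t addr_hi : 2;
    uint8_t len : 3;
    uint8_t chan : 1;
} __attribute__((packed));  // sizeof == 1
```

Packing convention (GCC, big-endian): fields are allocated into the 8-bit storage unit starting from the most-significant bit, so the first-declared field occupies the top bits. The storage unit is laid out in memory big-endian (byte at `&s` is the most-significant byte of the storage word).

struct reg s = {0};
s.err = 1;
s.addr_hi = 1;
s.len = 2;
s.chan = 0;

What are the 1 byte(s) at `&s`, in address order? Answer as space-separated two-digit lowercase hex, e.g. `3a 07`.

54

err:2 = 1 → 0x1 << 6 → word 0x40
addr_hi:2 = 1 → 0x1 << 4 → word 0x50
len:3 = 2 → 0x2 << 1 → word 0x54
chan:1 = 0 → 0x0 << 0 → word 0x54
word = 0x54 → big-endian bytes:
  [0]=0x54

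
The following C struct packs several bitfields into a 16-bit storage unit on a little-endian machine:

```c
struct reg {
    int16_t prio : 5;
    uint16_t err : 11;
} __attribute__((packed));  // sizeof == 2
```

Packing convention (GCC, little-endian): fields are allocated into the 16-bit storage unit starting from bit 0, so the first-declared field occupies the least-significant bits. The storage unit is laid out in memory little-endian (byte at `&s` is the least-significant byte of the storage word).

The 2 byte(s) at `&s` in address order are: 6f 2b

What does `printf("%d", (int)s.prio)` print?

15

[0]=0x6f [1]=0x2b (little-endian) → word 0x2b6f
prio [0+:5] = (word>>0) & 0x1f = 15  ←
err [5+:11] = (word>>5) & 0x7ff = 347
prio signed 5b, MSB=0: value = 15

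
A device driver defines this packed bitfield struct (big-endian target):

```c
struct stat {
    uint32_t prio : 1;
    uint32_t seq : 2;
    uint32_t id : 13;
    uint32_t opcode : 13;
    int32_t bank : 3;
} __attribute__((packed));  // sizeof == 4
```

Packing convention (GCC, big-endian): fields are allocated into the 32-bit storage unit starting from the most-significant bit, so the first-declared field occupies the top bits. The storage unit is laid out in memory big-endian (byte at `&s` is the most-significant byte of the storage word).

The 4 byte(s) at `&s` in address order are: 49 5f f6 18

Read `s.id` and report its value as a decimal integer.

[0]=0x49 [1]=0x5f [2]=0xf6 [3]=0x18 (big-endian) → word 0x495ff618
prio [31+:1] = (word>>31) & 0x1 = 0
seq [29+:2] = (word>>29) & 0x3 = 2
id [16+:13] = (word>>16) & 0x1fff = 2399  ←
opcode [3+:13] = (word>>3) & 0x1fff = 7875
bank [0+:3] = (word>>0) & 0x7 = 0

2399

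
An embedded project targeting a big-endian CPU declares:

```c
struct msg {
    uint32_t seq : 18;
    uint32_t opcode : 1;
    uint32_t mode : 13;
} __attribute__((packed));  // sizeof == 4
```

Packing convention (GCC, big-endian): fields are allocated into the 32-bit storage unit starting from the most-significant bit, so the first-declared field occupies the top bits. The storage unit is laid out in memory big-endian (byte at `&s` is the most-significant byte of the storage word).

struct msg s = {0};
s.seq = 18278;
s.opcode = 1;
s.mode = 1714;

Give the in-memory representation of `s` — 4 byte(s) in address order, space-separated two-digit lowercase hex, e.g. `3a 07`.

11 d9 a6 b2

seq:18 = 18278 → 0x4766 << 14 → word 0x11d98000
opcode:1 = 1 → 0x1 << 13 → word 0x11d9a000
mode:13 = 1714 → 0x6b2 << 0 → word 0x11d9a6b2
word = 0x11d9a6b2 → big-endian bytes:
  [0]=0x11  [1]=0xd9  [2]=0xa6  [3]=0xb2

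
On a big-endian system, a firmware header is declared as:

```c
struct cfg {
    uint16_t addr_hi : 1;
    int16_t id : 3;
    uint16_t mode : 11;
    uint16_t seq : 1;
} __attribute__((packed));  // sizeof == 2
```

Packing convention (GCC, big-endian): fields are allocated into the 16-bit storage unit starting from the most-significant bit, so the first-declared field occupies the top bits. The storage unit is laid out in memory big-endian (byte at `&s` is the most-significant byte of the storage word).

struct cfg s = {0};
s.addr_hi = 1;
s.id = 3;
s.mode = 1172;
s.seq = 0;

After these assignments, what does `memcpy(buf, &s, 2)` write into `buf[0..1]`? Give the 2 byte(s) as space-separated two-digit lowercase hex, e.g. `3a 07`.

b9 28

addr_hi (1b) val=1 bits=0x1 at bit 15: 0x8000
id (3b) val=3 bits=0x3 at bit 12: 0xb000
mode (11b) val=1172 bits=0x494 at bit 1: 0xb928
seq (1b) val=0 bits=0x0 at bit 0: 0xb928
word = 0xb928 → big-endian bytes:
  [0]=0xb9  [1]=0x28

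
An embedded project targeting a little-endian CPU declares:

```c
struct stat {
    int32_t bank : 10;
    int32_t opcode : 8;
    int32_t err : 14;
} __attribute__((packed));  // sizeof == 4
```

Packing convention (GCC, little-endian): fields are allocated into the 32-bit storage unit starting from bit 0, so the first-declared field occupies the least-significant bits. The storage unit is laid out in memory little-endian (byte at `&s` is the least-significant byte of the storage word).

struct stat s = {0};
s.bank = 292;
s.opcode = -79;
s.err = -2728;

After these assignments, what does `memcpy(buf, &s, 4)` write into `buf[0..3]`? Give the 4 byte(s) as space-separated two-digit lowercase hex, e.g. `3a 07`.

bank:10 = 292 → 0x124 << 0 → word 0x00000124
opcode:8 = -79 → 0xb1 << 10 → word 0x0002c524
err:14 = -2728 → 0x3558 << 18 → word 0xd562c524
word = 0xd562c524 → little-endian bytes:
  [0]=0x24  [1]=0xc5  [2]=0x62  [3]=0xd5

24 c5 62 d5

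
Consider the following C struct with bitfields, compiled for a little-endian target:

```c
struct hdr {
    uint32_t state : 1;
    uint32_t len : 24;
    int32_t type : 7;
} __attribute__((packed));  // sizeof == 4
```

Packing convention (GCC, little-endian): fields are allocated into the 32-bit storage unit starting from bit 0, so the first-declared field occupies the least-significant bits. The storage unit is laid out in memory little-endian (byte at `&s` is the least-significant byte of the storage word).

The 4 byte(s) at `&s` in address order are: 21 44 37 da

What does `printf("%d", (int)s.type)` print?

-19

[0]=0x21 [1]=0x44 [2]=0x37 [3]=0xda (little-endian) → word 0xda374421
state [0+:1] = (word>>0) & 0x1 = 1
len [1+:24] = (word>>1) & 0xffffff = 1810960
type [25+:7] = (word>>25) & 0x7f = 109  ←
type signed 7b, MSB=1: 109 - 128 = -19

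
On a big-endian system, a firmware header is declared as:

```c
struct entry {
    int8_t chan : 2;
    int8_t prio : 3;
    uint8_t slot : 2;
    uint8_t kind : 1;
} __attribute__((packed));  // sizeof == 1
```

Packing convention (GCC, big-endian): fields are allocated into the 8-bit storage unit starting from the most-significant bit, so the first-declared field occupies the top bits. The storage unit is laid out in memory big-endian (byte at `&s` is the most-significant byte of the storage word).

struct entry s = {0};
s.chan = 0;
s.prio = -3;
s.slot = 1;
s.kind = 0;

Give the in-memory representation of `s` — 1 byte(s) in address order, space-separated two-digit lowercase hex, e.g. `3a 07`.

chan (2b) val=0 bits=0x0 at bit 6: 0x00
prio (3b) val=-3 bits=0x5 at bit 3: 0x28
slot (2b) val=1 bits=0x1 at bit 1: 0x2a
kind (1b) val=0 bits=0x0 at bit 0: 0x2a
word = 0x2a → big-endian bytes:
  [0]=0x2a

2a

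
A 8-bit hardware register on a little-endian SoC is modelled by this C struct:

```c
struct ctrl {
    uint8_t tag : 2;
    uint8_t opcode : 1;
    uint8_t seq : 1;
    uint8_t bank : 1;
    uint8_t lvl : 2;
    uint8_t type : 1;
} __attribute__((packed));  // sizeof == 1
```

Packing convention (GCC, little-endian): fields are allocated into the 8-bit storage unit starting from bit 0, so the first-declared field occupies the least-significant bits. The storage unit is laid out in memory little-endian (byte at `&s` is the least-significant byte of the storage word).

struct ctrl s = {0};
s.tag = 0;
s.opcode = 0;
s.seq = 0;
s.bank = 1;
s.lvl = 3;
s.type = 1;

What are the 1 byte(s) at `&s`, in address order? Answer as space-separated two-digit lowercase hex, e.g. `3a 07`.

f0

[0+:2] tag=0 & 0x3 = 0x0; word=0x00
[2+:1] opcode=0 & 0x1 = 0x0; word=0x00
[3+:1] seq=0 & 0x1 = 0x0; word=0x00
[4+:1] bank=1 & 0x1 = 0x1; word=0x10
[5+:2] lvl=3 & 0x3 = 0x3; word=0x70
[7+:1] type=1 & 0x1 = 0x1; word=0xf0
word = 0xf0 → little-endian bytes:
  [0]=0xf0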